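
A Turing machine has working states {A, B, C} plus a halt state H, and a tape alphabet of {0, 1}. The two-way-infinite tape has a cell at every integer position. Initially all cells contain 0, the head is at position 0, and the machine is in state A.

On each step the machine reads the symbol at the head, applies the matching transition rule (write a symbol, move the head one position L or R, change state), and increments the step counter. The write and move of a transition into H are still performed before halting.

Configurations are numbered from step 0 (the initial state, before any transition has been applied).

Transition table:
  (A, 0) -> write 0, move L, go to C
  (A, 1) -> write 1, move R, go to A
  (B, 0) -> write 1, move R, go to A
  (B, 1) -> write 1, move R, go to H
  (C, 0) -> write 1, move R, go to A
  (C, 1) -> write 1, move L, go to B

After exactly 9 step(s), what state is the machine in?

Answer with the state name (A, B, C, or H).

Answer: H

Derivation:
Step 1: in state A at pos 0, read 0 -> (A,0)->write 0,move L,goto C. Now: state=C, head=-1, tape[-2..1]=0000 (head:  ^)
Step 2: in state C at pos -1, read 0 -> (C,0)->write 1,move R,goto A. Now: state=A, head=0, tape[-2..1]=0100 (head:   ^)
Step 3: in state A at pos 0, read 0 -> (A,0)->write 0,move L,goto C. Now: state=C, head=-1, tape[-2..1]=0100 (head:  ^)
Step 4: in state C at pos -1, read 1 -> (C,1)->write 1,move L,goto B. Now: state=B, head=-2, tape[-3..1]=00100 (head:  ^)
Step 5: in state B at pos -2, read 0 -> (B,0)->write 1,move R,goto A. Now: state=A, head=-1, tape[-3..1]=01100 (head:   ^)
Step 6: in state A at pos -1, read 1 -> (A,1)->write 1,move R,goto A. Now: state=A, head=0, tape[-3..1]=01100 (head:    ^)
Step 7: in state A at pos 0, read 0 -> (A,0)->write 0,move L,goto C. Now: state=C, head=-1, tape[-3..1]=01100 (head:   ^)
Step 8: in state C at pos -1, read 1 -> (C,1)->write 1,move L,goto B. Now: state=B, head=-2, tape[-3..1]=01100 (head:  ^)
Step 9: in state B at pos -2, read 1 -> (B,1)->write 1,move R,goto H. Now: state=H, head=-1, tape[-3..1]=01100 (head:   ^)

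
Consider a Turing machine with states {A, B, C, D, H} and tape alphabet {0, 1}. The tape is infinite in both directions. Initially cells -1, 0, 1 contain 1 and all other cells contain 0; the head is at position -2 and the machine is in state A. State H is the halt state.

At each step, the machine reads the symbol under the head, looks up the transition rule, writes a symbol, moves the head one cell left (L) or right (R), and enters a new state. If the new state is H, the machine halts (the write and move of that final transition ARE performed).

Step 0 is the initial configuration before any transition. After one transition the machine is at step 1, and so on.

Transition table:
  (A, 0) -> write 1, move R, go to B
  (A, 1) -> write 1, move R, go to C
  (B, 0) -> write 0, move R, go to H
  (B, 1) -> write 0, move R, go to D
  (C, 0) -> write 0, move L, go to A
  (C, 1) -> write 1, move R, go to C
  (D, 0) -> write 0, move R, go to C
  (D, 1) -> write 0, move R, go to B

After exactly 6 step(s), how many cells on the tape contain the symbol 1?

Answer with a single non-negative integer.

Step 1: in state A at pos -2, read 0 -> (A,0)->write 1,move R,goto B. Now: state=B, head=-1, tape[-3..2]=011110 (head:   ^)
Step 2: in state B at pos -1, read 1 -> (B,1)->write 0,move R,goto D. Now: state=D, head=0, tape[-3..2]=010110 (head:    ^)
Step 3: in state D at pos 0, read 1 -> (D,1)->write 0,move R,goto B. Now: state=B, head=1, tape[-3..2]=010010 (head:     ^)
Step 4: in state B at pos 1, read 1 -> (B,1)->write 0,move R,goto D. Now: state=D, head=2, tape[-3..3]=0100000 (head:      ^)
Step 5: in state D at pos 2, read 0 -> (D,0)->write 0,move R,goto C. Now: state=C, head=3, tape[-3..4]=01000000 (head:       ^)
Step 6: in state C at pos 3, read 0 -> (C,0)->write 0,move L,goto A. Now: state=A, head=2, tape[-3..4]=01000000 (head:      ^)
Cells containing 1 after step 6: {-2} -> 1 cell(s)

Answer: 1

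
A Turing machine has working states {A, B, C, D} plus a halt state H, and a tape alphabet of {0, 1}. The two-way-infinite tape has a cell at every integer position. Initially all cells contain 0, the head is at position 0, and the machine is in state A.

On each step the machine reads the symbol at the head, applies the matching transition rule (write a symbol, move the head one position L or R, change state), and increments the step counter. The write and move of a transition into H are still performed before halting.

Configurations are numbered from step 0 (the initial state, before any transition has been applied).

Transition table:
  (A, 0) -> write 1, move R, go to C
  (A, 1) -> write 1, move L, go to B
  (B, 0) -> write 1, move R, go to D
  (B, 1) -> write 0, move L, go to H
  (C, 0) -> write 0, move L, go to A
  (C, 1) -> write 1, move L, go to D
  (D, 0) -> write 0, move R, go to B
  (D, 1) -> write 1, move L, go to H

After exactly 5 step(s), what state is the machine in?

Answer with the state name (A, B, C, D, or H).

Step 1: in state A at pos 0, read 0 -> (A,0)->write 1,move R,goto C. Now: state=C, head=1, tape[-1..2]=0100 (head:   ^)
Step 2: in state C at pos 1, read 0 -> (C,0)->write 0,move L,goto A. Now: state=A, head=0, tape[-1..2]=0100 (head:  ^)
Step 3: in state A at pos 0, read 1 -> (A,1)->write 1,move L,goto B. Now: state=B, head=-1, tape[-2..2]=00100 (head:  ^)
Step 4: in state B at pos -1, read 0 -> (B,0)->write 1,move R,goto D. Now: state=D, head=0, tape[-2..2]=01100 (head:   ^)
Step 5: in state D at pos 0, read 1 -> (D,1)->write 1,move L,goto H. Now: state=H, head=-1, tape[-2..2]=01100 (head:  ^)

Answer: H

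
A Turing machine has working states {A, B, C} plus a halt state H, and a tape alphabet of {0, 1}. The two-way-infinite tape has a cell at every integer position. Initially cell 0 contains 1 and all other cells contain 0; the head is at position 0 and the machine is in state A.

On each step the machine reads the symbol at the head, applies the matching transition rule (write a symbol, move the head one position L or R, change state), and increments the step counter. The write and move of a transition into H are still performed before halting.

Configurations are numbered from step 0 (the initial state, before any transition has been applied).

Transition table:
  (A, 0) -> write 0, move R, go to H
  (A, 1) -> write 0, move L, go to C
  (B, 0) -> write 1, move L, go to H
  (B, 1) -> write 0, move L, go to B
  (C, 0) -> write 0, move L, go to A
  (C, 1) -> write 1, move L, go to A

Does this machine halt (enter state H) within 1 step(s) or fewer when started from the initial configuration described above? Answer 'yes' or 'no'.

Step 1: in state A at pos 0, read 1 -> (A,1)->write 0,move L,goto C. Now: state=C, head=-1, tape[-2..1]=0000 (head:  ^)
After 1 step(s): state = C (not H) -> not halted within 1 -> no

Answer: no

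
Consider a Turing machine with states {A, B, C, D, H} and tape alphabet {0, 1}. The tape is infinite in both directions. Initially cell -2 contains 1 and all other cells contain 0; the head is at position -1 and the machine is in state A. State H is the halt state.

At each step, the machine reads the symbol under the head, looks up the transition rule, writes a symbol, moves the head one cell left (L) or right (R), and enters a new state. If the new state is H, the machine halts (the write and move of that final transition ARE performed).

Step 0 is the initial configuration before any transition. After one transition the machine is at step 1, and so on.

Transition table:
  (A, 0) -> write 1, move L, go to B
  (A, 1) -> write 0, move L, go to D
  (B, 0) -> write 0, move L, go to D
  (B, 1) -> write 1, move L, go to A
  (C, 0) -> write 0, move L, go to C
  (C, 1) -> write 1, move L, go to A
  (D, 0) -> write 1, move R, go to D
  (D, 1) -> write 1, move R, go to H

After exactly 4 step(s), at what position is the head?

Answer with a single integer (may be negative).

Step 1: in state A at pos -1, read 0 -> (A,0)->write 1,move L,goto B. Now: state=B, head=-2, tape[-3..0]=0110 (head:  ^)
Step 2: in state B at pos -2, read 1 -> (B,1)->write 1,move L,goto A. Now: state=A, head=-3, tape[-4..0]=00110 (head:  ^)
Step 3: in state A at pos -3, read 0 -> (A,0)->write 1,move L,goto B. Now: state=B, head=-4, tape[-5..0]=001110 (head:  ^)
Step 4: in state B at pos -4, read 0 -> (B,0)->write 0,move L,goto D. Now: state=D, head=-5, tape[-6..0]=0001110 (head:  ^)

Answer: -5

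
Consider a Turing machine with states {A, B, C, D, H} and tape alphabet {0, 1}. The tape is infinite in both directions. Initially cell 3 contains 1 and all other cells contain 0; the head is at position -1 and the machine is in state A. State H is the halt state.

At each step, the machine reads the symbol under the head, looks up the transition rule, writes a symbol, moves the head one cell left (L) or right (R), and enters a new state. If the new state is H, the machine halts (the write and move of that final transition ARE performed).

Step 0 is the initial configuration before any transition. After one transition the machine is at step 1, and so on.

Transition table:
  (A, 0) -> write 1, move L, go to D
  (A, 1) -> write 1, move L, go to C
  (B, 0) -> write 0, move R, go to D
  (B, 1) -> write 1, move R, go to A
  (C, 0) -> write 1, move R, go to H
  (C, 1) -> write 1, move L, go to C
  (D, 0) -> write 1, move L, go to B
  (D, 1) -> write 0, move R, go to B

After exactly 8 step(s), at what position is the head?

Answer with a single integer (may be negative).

Step 1: in state A at pos -1, read 0 -> (A,0)->write 1,move L,goto D. Now: state=D, head=-2, tape[-3..4]=00100010 (head:  ^)
Step 2: in state D at pos -2, read 0 -> (D,0)->write 1,move L,goto B. Now: state=B, head=-3, tape[-4..4]=001100010 (head:  ^)
Step 3: in state B at pos -3, read 0 -> (B,0)->write 0,move R,goto D. Now: state=D, head=-2, tape[-4..4]=001100010 (head:   ^)
Step 4: in state D at pos -2, read 1 -> (D,1)->write 0,move R,goto B. Now: state=B, head=-1, tape[-4..4]=000100010 (head:    ^)
Step 5: in state B at pos -1, read 1 -> (B,1)->write 1,move R,goto A. Now: state=A, head=0, tape[-4..4]=000100010 (head:     ^)
Step 6: in state A at pos 0, read 0 -> (A,0)->write 1,move L,goto D. Now: state=D, head=-1, tape[-4..4]=000110010 (head:    ^)
Step 7: in state D at pos -1, read 1 -> (D,1)->write 0,move R,goto B. Now: state=B, head=0, tape[-4..4]=000010010 (head:     ^)
Step 8: in state B at pos 0, read 1 -> (B,1)->write 1,move R,goto A. Now: state=A, head=1, tape[-4..4]=000010010 (head:      ^)

Answer: 1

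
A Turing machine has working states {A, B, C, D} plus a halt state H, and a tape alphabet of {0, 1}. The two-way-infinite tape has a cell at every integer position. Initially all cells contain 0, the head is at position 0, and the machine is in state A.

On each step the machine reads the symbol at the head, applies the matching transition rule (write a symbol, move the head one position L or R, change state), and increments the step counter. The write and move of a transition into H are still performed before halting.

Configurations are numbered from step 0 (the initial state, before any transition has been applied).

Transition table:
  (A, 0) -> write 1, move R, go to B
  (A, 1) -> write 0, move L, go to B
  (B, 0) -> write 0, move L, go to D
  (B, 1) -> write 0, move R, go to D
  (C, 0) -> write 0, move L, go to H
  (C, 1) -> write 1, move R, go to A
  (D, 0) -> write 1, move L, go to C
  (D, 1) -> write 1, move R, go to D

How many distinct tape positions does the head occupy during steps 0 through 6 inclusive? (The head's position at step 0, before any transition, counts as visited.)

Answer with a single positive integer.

Step 1: in state A at pos 0, read 0 -> (A,0)->write 1,move R,goto B. Now: state=B, head=1, tape[-1..2]=0100 (head:   ^)
Step 2: in state B at pos 1, read 0 -> (B,0)->write 0,move L,goto D. Now: state=D, head=0, tape[-1..2]=0100 (head:  ^)
Step 3: in state D at pos 0, read 1 -> (D,1)->write 1,move R,goto D. Now: state=D, head=1, tape[-1..2]=0100 (head:   ^)
Step 4: in state D at pos 1, read 0 -> (D,0)->write 1,move L,goto C. Now: state=C, head=0, tape[-1..2]=0110 (head:  ^)
Step 5: in state C at pos 0, read 1 -> (C,1)->write 1,move R,goto A. Now: state=A, head=1, tape[-1..2]=0110 (head:   ^)
Step 6: in state A at pos 1, read 1 -> (A,1)->write 0,move L,goto B. Now: state=B, head=0, tape[-1..2]=0100 (head:  ^)
Head positions at steps 0..6: starting at 0, distinct positions visited = {0, 1} -> 2 position(s)

Answer: 2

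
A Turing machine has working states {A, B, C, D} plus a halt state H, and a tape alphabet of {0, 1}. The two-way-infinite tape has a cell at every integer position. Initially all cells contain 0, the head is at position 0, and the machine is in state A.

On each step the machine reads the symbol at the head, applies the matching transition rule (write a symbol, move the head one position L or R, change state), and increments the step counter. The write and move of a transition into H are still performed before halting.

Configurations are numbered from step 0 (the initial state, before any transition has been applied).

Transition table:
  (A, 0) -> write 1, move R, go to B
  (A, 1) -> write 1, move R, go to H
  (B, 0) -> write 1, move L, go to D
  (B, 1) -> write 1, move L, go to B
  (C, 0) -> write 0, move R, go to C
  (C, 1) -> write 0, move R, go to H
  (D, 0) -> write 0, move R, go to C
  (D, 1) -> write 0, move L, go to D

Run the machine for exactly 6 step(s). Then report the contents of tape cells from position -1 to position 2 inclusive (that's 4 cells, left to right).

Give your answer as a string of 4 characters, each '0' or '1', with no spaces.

Step 1: in state A at pos 0, read 0 -> (A,0)->write 1,move R,goto B. Now: state=B, head=1, tape[-1..2]=0100 (head:   ^)
Step 2: in state B at pos 1, read 0 -> (B,0)->write 1,move L,goto D. Now: state=D, head=0, tape[-1..2]=0110 (head:  ^)
Step 3: in state D at pos 0, read 1 -> (D,1)->write 0,move L,goto D. Now: state=D, head=-1, tape[-2..2]=00010 (head:  ^)
Step 4: in state D at pos -1, read 0 -> (D,0)->write 0,move R,goto C. Now: state=C, head=0, tape[-2..2]=00010 (head:   ^)
Step 5: in state C at pos 0, read 0 -> (C,0)->write 0,move R,goto C. Now: state=C, head=1, tape[-2..2]=00010 (head:    ^)
Step 6: in state C at pos 1, read 1 -> (C,1)->write 0,move R,goto H. Now: state=H, head=2, tape[-2..3]=000000 (head:     ^)

Answer: 0000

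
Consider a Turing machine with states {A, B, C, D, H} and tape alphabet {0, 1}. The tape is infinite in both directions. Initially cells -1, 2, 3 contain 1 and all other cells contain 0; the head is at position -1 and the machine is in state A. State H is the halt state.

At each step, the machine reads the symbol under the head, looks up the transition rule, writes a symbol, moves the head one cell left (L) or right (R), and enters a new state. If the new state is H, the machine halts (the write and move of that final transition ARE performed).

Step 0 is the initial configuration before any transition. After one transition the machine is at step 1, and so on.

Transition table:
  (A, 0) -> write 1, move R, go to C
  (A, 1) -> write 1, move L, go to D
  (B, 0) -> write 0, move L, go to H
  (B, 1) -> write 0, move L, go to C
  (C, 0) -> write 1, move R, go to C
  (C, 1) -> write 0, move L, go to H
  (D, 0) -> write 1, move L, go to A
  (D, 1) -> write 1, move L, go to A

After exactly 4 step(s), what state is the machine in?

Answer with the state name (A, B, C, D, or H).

Answer: H

Derivation:
Step 1: in state A at pos -1, read 1 -> (A,1)->write 1,move L,goto D. Now: state=D, head=-2, tape[-3..4]=00100110 (head:  ^)
Step 2: in state D at pos -2, read 0 -> (D,0)->write 1,move L,goto A. Now: state=A, head=-3, tape[-4..4]=001100110 (head:  ^)
Step 3: in state A at pos -3, read 0 -> (A,0)->write 1,move R,goto C. Now: state=C, head=-2, tape[-4..4]=011100110 (head:   ^)
Step 4: in state C at pos -2, read 1 -> (C,1)->write 0,move L,goto H. Now: state=H, head=-3, tape[-4..4]=010100110 (head:  ^)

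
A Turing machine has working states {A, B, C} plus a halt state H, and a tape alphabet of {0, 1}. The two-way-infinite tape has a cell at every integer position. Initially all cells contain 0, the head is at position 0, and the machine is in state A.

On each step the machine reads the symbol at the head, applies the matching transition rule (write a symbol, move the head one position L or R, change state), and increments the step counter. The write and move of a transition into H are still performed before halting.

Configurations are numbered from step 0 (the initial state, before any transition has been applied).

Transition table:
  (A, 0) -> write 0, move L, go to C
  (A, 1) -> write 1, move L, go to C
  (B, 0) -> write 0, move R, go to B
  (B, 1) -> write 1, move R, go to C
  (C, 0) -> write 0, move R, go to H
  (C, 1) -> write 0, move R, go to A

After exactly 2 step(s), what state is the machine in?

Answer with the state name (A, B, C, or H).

Step 1: in state A at pos 0, read 0 -> (A,0)->write 0,move L,goto C. Now: state=C, head=-1, tape[-2..1]=0000 (head:  ^)
Step 2: in state C at pos -1, read 0 -> (C,0)->write 0,move R,goto H. Now: state=H, head=0, tape[-2..1]=0000 (head:   ^)

Answer: H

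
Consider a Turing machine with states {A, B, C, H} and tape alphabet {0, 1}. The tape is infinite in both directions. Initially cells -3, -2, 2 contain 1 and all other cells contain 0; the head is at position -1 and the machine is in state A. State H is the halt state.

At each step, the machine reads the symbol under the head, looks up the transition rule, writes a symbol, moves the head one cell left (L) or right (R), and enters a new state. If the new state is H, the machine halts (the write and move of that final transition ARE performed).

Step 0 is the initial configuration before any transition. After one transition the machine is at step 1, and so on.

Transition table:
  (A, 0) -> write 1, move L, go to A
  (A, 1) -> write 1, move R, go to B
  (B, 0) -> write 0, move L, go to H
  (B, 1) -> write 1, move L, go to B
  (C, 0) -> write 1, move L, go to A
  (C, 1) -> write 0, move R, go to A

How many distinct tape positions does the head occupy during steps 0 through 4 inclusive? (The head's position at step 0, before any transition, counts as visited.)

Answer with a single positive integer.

Step 1: in state A at pos -1, read 0 -> (A,0)->write 1,move L,goto A. Now: state=A, head=-2, tape[-4..3]=01110010 (head:   ^)
Step 2: in state A at pos -2, read 1 -> (A,1)->write 1,move R,goto B. Now: state=B, head=-1, tape[-4..3]=01110010 (head:    ^)
Step 3: in state B at pos -1, read 1 -> (B,1)->write 1,move L,goto B. Now: state=B, head=-2, tape[-4..3]=01110010 (head:   ^)
Step 4: in state B at pos -2, read 1 -> (B,1)->write 1,move L,goto B. Now: state=B, head=-3, tape[-4..3]=01110010 (head:  ^)
Head positions at steps 0..4: starting at -1, distinct positions visited = {-3, -2, -1} -> 3 position(s)

Answer: 3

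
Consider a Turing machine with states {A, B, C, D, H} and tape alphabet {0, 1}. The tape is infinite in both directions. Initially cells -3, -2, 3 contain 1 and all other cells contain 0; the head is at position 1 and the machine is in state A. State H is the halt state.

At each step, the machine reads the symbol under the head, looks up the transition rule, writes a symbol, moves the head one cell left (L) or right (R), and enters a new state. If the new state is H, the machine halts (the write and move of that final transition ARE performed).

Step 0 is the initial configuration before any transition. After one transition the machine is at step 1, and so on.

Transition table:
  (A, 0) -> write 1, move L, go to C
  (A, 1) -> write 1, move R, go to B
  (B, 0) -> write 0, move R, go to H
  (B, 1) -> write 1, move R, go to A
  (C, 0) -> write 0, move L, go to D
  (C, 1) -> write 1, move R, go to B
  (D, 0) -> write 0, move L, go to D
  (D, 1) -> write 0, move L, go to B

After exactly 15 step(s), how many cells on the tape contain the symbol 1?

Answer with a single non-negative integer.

Answer: 6

Derivation:
Step 1: in state A at pos 1, read 0 -> (A,0)->write 1,move L,goto C. Now: state=C, head=0, tape[-4..4]=011001010 (head:     ^)
Step 2: in state C at pos 0, read 0 -> (C,0)->write 0,move L,goto D. Now: state=D, head=-1, tape[-4..4]=011001010 (head:    ^)
Step 3: in state D at pos -1, read 0 -> (D,0)->write 0,move L,goto D. Now: state=D, head=-2, tape[-4..4]=011001010 (head:   ^)
Step 4: in state D at pos -2, read 1 -> (D,1)->write 0,move L,goto B. Now: state=B, head=-3, tape[-4..4]=010001010 (head:  ^)
Step 5: in state B at pos -3, read 1 -> (B,1)->write 1,move R,goto A. Now: state=A, head=-2, tape[-4..4]=010001010 (head:   ^)
Step 6: in state A at pos -2, read 0 -> (A,0)->write 1,move L,goto C. Now: state=C, head=-3, tape[-4..4]=011001010 (head:  ^)
Step 7: in state C at pos -3, read 1 -> (C,1)->write 1,move R,goto B. Now: state=B, head=-2, tape[-4..4]=011001010 (head:   ^)
Step 8: in state B at pos -2, read 1 -> (B,1)->write 1,move R,goto A. Now: state=A, head=-1, tape[-4..4]=011001010 (head:    ^)
Step 9: in state A at pos -1, read 0 -> (A,0)->write 1,move L,goto C. Now: state=C, head=-2, tape[-4..4]=011101010 (head:   ^)
Step 10: in state C at pos -2, read 1 -> (C,1)->write 1,move R,goto B. Now: state=B, head=-1, tape[-4..4]=011101010 (head:    ^)
Step 11: in state B at pos -1, read 1 -> (B,1)->write 1,move R,goto A. Now: state=A, head=0, tape[-4..4]=011101010 (head:     ^)
Step 12: in state A at pos 0, read 0 -> (A,0)->write 1,move L,goto C. Now: state=C, head=-1, tape[-4..4]=011111010 (head:    ^)
Step 13: in state C at pos -1, read 1 -> (C,1)->write 1,move R,goto B. Now: state=B, head=0, tape[-4..4]=011111010 (head:     ^)
Step 14: in state B at pos 0, read 1 -> (B,1)->write 1,move R,goto A. Now: state=A, head=1, tape[-4..4]=011111010 (head:      ^)
Step 15: in state A at pos 1, read 1 -> (A,1)->write 1,move R,goto B. Now: state=B, head=2, tape[-4..4]=011111010 (head:       ^)
Cells containing 1 after step 15: {-3, -2, -1, 0, 1, 3} -> 6 cell(s)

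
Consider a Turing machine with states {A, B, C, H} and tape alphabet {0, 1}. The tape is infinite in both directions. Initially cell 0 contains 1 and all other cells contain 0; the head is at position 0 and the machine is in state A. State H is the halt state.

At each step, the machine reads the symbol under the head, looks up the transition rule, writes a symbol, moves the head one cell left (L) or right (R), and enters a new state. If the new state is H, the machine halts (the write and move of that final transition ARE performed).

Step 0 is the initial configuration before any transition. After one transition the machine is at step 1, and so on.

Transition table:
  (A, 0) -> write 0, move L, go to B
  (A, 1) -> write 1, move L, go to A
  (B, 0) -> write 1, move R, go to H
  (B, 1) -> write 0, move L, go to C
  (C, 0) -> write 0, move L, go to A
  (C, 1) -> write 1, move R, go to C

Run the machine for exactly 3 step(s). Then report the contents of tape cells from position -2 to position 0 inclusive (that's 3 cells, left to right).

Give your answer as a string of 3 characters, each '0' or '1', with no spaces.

Answer: 101

Derivation:
Step 1: in state A at pos 0, read 1 -> (A,1)->write 1,move L,goto A. Now: state=A, head=-1, tape[-2..1]=0010 (head:  ^)
Step 2: in state A at pos -1, read 0 -> (A,0)->write 0,move L,goto B. Now: state=B, head=-2, tape[-3..1]=00010 (head:  ^)
Step 3: in state B at pos -2, read 0 -> (B,0)->write 1,move R,goto H. Now: state=H, head=-1, tape[-3..1]=01010 (head:   ^)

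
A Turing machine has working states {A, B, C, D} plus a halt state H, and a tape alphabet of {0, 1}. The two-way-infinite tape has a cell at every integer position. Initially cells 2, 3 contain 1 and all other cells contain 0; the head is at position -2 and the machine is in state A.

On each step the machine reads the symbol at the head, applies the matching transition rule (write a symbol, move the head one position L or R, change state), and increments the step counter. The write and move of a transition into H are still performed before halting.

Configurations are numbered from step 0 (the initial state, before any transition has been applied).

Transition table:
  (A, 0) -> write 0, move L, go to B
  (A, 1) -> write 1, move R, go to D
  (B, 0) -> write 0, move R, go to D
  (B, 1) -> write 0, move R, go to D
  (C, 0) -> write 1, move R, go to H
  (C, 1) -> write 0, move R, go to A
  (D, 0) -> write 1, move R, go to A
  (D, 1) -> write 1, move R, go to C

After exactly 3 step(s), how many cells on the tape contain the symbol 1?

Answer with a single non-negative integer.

Step 1: in state A at pos -2, read 0 -> (A,0)->write 0,move L,goto B. Now: state=B, head=-3, tape[-4..4]=000000110 (head:  ^)
Step 2: in state B at pos -3, read 0 -> (B,0)->write 0,move R,goto D. Now: state=D, head=-2, tape[-4..4]=000000110 (head:   ^)
Step 3: in state D at pos -2, read 0 -> (D,0)->write 1,move R,goto A. Now: state=A, head=-1, tape[-4..4]=001000110 (head:    ^)
Cells containing 1 after step 3: {-2, 2, 3} -> 3 cell(s)

Answer: 3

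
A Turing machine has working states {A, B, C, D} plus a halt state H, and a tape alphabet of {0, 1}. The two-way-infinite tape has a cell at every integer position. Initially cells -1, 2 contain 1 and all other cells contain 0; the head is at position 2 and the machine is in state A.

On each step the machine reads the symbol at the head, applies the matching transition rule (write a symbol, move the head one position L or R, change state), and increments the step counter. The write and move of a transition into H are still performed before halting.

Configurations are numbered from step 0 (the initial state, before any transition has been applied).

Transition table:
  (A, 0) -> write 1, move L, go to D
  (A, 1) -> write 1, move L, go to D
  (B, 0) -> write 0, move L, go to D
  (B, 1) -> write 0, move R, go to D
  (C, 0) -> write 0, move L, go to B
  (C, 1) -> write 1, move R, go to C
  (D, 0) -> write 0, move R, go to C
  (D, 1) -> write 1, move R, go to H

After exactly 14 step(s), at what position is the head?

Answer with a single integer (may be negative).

Answer: 0

Derivation:
Step 1: in state A at pos 2, read 1 -> (A,1)->write 1,move L,goto D. Now: state=D, head=1, tape[-2..3]=010010 (head:    ^)
Step 2: in state D at pos 1, read 0 -> (D,0)->write 0,move R,goto C. Now: state=C, head=2, tape[-2..3]=010010 (head:     ^)
Step 3: in state C at pos 2, read 1 -> (C,1)->write 1,move R,goto C. Now: state=C, head=3, tape[-2..4]=0100100 (head:      ^)
Step 4: in state C at pos 3, read 0 -> (C,0)->write 0,move L,goto B. Now: state=B, head=2, tape[-2..4]=0100100 (head:     ^)
Step 5: in state B at pos 2, read 1 -> (B,1)->write 0,move R,goto D. Now: state=D, head=3, tape[-2..4]=0100000 (head:      ^)
Step 6: in state D at pos 3, read 0 -> (D,0)->write 0,move R,goto C. Now: state=C, head=4, tape[-2..5]=01000000 (head:       ^)
Step 7: in state C at pos 4, read 0 -> (C,0)->write 0,move L,goto B. Now: state=B, head=3, tape[-2..5]=01000000 (head:      ^)
Step 8: in state B at pos 3, read 0 -> (B,0)->write 0,move L,goto D. Now: state=D, head=2, tape[-2..5]=01000000 (head:     ^)
Step 9: in state D at pos 2, read 0 -> (D,0)->write 0,move R,goto C. Now: state=C, head=3, tape[-2..5]=01000000 (head:      ^)
Step 10: in state C at pos 3, read 0 -> (C,0)->write 0,move L,goto B. Now: state=B, head=2, tape[-2..5]=01000000 (head:     ^)
Step 11: in state B at pos 2, read 0 -> (B,0)->write 0,move L,goto D. Now: state=D, head=1, tape[-2..5]=01000000 (head:    ^)
Step 12: in state D at pos 1, read 0 -> (D,0)->write 0,move R,goto C. Now: state=C, head=2, tape[-2..5]=01000000 (head:     ^)
Step 13: in state C at pos 2, read 0 -> (C,0)->write 0,move L,goto B. Now: state=B, head=1, tape[-2..5]=01000000 (head:    ^)
Step 14: in state B at pos 1, read 0 -> (B,0)->write 0,move L,goto D. Now: state=D, head=0, tape[-2..5]=01000000 (head:   ^)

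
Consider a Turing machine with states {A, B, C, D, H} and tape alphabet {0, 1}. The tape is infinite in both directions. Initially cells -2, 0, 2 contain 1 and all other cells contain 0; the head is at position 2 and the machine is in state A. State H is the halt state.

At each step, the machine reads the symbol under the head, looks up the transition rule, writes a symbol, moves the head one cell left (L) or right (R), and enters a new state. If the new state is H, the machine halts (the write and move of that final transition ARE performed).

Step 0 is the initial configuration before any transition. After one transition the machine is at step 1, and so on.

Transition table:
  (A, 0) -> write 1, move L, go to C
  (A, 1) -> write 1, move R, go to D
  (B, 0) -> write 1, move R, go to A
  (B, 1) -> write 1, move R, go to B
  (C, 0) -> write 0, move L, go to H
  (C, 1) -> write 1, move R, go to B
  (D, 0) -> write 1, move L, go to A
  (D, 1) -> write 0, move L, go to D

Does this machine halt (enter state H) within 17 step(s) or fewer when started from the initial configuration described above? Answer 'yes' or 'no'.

Answer: yes

Derivation:
Step 1: in state A at pos 2, read 1 -> (A,1)->write 1,move R,goto D. Now: state=D, head=3, tape[-3..4]=01010100 (head:       ^)
Step 2: in state D at pos 3, read 0 -> (D,0)->write 1,move L,goto A. Now: state=A, head=2, tape[-3..4]=01010110 (head:      ^)
Step 3: in state A at pos 2, read 1 -> (A,1)->write 1,move R,goto D. Now: state=D, head=3, tape[-3..4]=01010110 (head:       ^)
Step 4: in state D at pos 3, read 1 -> (D,1)->write 0,move L,goto D. Now: state=D, head=2, tape[-3..4]=01010100 (head:      ^)
Step 5: in state D at pos 2, read 1 -> (D,1)->write 0,move L,goto D. Now: state=D, head=1, tape[-3..4]=01010000 (head:     ^)
Step 6: in state D at pos 1, read 0 -> (D,0)->write 1,move L,goto A. Now: state=A, head=0, tape[-3..4]=01011000 (head:    ^)
Step 7: in state A at pos 0, read 1 -> (A,1)->write 1,move R,goto D. Now: state=D, head=1, tape[-3..4]=01011000 (head:     ^)
Step 8: in state D at pos 1, read 1 -> (D,1)->write 0,move L,goto D. Now: state=D, head=0, tape[-3..4]=01010000 (head:    ^)
Step 9: in state D at pos 0, read 1 -> (D,1)->write 0,move L,goto D. Now: state=D, head=-1, tape[-3..4]=01000000 (head:   ^)
Step 10: in state D at pos -1, read 0 -> (D,0)->write 1,move L,goto A. Now: state=A, head=-2, tape[-3..4]=01100000 (head:  ^)
Step 11: in state A at pos -2, read 1 -> (A,1)->write 1,move R,goto D. Now: state=D, head=-1, tape[-3..4]=01100000 (head:   ^)
Step 12: in state D at pos -1, read 1 -> (D,1)->write 0,move L,goto D. Now: state=D, head=-2, tape[-3..4]=01000000 (head:  ^)
Step 13: in state D at pos -2, read 1 -> (D,1)->write 0,move L,goto D. Now: state=D, head=-3, tape[-4..4]=000000000 (head:  ^)
Step 14: in state D at pos -3, read 0 -> (D,0)->write 1,move L,goto A. Now: state=A, head=-4, tape[-5..4]=0010000000 (head:  ^)
Step 15: in state A at pos -4, read 0 -> (A,0)->write 1,move L,goto C. Now: state=C, head=-5, tape[-6..4]=00110000000 (head:  ^)
Step 16: in state C at pos -5, read 0 -> (C,0)->write 0,move L,goto H. Now: state=H, head=-6, tape[-7..4]=000110000000 (head:  ^)
State H reached at step 16; 16 <= 17 -> yes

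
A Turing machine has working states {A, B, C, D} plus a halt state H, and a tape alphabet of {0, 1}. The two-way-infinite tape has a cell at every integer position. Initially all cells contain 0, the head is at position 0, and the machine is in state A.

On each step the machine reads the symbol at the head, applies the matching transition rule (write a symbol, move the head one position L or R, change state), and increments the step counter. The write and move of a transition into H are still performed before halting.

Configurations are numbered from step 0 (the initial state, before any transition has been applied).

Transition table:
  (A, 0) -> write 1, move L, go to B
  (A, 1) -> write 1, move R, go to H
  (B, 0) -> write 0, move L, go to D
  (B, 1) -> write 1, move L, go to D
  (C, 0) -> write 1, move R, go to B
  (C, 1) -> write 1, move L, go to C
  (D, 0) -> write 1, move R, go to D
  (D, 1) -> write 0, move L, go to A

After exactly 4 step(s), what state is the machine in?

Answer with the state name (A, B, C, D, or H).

Answer: D

Derivation:
Step 1: in state A at pos 0, read 0 -> (A,0)->write 1,move L,goto B. Now: state=B, head=-1, tape[-2..1]=0010 (head:  ^)
Step 2: in state B at pos -1, read 0 -> (B,0)->write 0,move L,goto D. Now: state=D, head=-2, tape[-3..1]=00010 (head:  ^)
Step 3: in state D at pos -2, read 0 -> (D,0)->write 1,move R,goto D. Now: state=D, head=-1, tape[-3..1]=01010 (head:   ^)
Step 4: in state D at pos -1, read 0 -> (D,0)->write 1,move R,goto D. Now: state=D, head=0, tape[-3..1]=01110 (head:    ^)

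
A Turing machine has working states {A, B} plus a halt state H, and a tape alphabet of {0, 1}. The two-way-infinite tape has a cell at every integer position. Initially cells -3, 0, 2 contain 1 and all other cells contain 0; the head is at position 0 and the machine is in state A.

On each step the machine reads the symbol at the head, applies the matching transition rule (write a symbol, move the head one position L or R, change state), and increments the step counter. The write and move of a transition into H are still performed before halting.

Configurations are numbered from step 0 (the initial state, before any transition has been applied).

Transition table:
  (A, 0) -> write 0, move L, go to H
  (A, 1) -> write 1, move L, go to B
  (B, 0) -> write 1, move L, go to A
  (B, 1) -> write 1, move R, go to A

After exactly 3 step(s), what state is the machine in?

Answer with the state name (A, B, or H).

Step 1: in state A at pos 0, read 1 -> (A,1)->write 1,move L,goto B. Now: state=B, head=-1, tape[-4..3]=01001010 (head:    ^)
Step 2: in state B at pos -1, read 0 -> (B,0)->write 1,move L,goto A. Now: state=A, head=-2, tape[-4..3]=01011010 (head:   ^)
Step 3: in state A at pos -2, read 0 -> (A,0)->write 0,move L,goto H. Now: state=H, head=-3, tape[-4..3]=01011010 (head:  ^)

Answer: H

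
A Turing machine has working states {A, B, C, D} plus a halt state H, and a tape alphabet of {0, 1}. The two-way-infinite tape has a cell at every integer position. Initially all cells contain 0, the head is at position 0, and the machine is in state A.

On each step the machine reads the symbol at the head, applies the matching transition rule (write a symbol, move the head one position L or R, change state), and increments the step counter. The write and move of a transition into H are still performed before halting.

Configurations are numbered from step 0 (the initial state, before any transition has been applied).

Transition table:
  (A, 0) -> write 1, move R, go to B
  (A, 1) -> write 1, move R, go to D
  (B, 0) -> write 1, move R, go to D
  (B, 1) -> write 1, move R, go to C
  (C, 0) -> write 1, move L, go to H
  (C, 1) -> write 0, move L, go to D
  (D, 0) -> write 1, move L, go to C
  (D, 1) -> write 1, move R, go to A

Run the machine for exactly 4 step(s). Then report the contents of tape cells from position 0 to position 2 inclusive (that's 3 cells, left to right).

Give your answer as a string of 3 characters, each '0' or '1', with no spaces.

Answer: 101

Derivation:
Step 1: in state A at pos 0, read 0 -> (A,0)->write 1,move R,goto B. Now: state=B, head=1, tape[-1..2]=0100 (head:   ^)
Step 2: in state B at pos 1, read 0 -> (B,0)->write 1,move R,goto D. Now: state=D, head=2, tape[-1..3]=01100 (head:    ^)
Step 3: in state D at pos 2, read 0 -> (D,0)->write 1,move L,goto C. Now: state=C, head=1, tape[-1..3]=01110 (head:   ^)
Step 4: in state C at pos 1, read 1 -> (C,1)->write 0,move L,goto D. Now: state=D, head=0, tape[-1..3]=01010 (head:  ^)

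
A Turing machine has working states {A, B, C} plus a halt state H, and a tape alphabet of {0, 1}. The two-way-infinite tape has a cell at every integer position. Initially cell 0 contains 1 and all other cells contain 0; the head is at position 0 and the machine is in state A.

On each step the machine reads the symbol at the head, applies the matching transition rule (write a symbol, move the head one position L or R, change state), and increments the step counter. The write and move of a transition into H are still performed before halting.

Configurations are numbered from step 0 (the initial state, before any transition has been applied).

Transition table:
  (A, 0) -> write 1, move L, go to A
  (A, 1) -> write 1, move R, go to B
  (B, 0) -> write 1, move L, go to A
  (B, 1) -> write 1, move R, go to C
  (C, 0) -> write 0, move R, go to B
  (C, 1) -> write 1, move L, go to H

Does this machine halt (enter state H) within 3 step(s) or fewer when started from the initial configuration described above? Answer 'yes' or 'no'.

Answer: no

Derivation:
Step 1: in state A at pos 0, read 1 -> (A,1)->write 1,move R,goto B. Now: state=B, head=1, tape[-1..2]=0100 (head:   ^)
Step 2: in state B at pos 1, read 0 -> (B,0)->write 1,move L,goto A. Now: state=A, head=0, tape[-1..2]=0110 (head:  ^)
Step 3: in state A at pos 0, read 1 -> (A,1)->write 1,move R,goto B. Now: state=B, head=1, tape[-1..2]=0110 (head:   ^)
After 3 step(s): state = B (not H) -> not halted within 3 -> no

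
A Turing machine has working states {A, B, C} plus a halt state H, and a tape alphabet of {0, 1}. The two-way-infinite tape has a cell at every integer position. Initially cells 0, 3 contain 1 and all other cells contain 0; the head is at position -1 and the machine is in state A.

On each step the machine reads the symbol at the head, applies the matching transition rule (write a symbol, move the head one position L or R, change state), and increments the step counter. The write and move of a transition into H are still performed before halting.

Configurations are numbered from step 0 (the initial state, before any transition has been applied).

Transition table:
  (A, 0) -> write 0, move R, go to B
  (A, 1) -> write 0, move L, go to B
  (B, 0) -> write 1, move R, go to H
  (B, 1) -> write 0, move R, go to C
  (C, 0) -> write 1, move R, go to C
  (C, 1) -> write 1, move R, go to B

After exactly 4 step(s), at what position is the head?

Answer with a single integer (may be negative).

Answer: 3

Derivation:
Step 1: in state A at pos -1, read 0 -> (A,0)->write 0,move R,goto B. Now: state=B, head=0, tape[-2..4]=0010010 (head:   ^)
Step 2: in state B at pos 0, read 1 -> (B,1)->write 0,move R,goto C. Now: state=C, head=1, tape[-2..4]=0000010 (head:    ^)
Step 3: in state C at pos 1, read 0 -> (C,0)->write 1,move R,goto C. Now: state=C, head=2, tape[-2..4]=0001010 (head:     ^)
Step 4: in state C at pos 2, read 0 -> (C,0)->write 1,move R,goto C. Now: state=C, head=3, tape[-2..4]=0001110 (head:      ^)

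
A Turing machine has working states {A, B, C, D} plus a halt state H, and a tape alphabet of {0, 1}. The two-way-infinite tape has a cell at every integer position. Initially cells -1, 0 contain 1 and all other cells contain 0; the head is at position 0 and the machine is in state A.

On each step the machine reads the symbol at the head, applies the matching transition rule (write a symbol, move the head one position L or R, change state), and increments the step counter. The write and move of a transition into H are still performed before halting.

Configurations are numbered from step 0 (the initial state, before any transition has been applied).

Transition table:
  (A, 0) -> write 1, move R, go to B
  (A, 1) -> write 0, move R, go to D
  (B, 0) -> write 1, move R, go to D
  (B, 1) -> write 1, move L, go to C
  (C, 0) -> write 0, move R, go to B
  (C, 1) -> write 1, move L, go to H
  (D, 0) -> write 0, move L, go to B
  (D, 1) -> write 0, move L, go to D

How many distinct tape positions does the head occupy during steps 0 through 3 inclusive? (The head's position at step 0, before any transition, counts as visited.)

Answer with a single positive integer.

Answer: 2

Derivation:
Step 1: in state A at pos 0, read 1 -> (A,1)->write 0,move R,goto D. Now: state=D, head=1, tape[-2..2]=01000 (head:    ^)
Step 2: in state D at pos 1, read 0 -> (D,0)->write 0,move L,goto B. Now: state=B, head=0, tape[-2..2]=01000 (head:   ^)
Step 3: in state B at pos 0, read 0 -> (B,0)->write 1,move R,goto D. Now: state=D, head=1, tape[-2..2]=01100 (head:    ^)
Head positions at steps 0..3: starting at 0, distinct positions visited = {0, 1} -> 2 position(s)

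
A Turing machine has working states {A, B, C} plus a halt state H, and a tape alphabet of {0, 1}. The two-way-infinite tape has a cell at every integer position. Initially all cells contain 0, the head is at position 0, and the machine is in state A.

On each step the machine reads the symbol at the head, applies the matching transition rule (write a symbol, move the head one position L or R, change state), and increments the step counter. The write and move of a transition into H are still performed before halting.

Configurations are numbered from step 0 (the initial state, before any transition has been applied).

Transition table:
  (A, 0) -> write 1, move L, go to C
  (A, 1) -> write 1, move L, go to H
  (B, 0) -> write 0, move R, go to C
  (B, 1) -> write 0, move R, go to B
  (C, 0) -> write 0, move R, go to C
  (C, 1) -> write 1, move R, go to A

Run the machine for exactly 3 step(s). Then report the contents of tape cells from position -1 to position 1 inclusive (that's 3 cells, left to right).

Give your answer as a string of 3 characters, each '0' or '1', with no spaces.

Step 1: in state A at pos 0, read 0 -> (A,0)->write 1,move L,goto C. Now: state=C, head=-1, tape[-2..1]=0010 (head:  ^)
Step 2: in state C at pos -1, read 0 -> (C,0)->write 0,move R,goto C. Now: state=C, head=0, tape[-2..1]=0010 (head:   ^)
Step 3: in state C at pos 0, read 1 -> (C,1)->write 1,move R,goto A. Now: state=A, head=1, tape[-2..2]=00100 (head:    ^)

Answer: 010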